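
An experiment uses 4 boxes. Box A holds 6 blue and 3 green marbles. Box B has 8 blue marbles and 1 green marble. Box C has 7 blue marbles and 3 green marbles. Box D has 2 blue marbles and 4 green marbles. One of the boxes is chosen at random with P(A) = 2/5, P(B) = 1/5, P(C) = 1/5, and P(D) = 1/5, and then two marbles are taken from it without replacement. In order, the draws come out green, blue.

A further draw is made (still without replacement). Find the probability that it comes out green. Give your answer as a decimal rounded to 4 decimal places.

0.3611

Compute the likelihood of the observed sequence for each case: P(data | box A) = (3/9)(6/8) = 1/4; P(data | box B) = (1/9)(8/8) = 1/9; P(data | box C) = (3/10)(7/9) = 7/30; P(data | box D) = (4/6)(2/5) = 4/15.
The prior-weighted likelihoods are 2/5 · 1/4 = 1/10, 1/5 · 1/9 = 1/45, 1/5 · 7/30 = 7/150, 1/5 · 4/15 = 4/75; with total 2/9.
Dividing through by the total gives posterior P(box A | data) = 0.45, P(box B | data) = 0.1, P(box C | data) = 0.21, P(box D | data) = 0.24.
Averaging over the posterior, P(green next | data) = (2/7)(0.45) + (0)(0.1) + (1/4)(0.21) + (3/4)(0.24) = 0.36107.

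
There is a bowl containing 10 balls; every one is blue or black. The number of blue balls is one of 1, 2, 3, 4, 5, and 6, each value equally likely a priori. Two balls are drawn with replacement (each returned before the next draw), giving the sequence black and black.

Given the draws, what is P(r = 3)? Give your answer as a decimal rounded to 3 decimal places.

0.181

Under each hypothesis, the probability of the observed sequence is: P(data | r = 1) = (9/10)(9/10) = 81/100; P(data | r = 2) = (8/10)(8/10) = 16/25; P(data | r = 3) = (7/10)(7/10) = 49/100; P(data | r = 4) = (6/10)(6/10) = 9/25; P(data | r = 5) = (5/10)(5/10) = 1/4; P(data | r = 6) = (4/10)(4/10) = 4/25.
The prior-weighted likelihoods are 1/6 · 81/100 = 27/200, 1/6 · 16/25 = 8/75, 1/6 · 49/100 = 49/600, 1/6 · 9/25 = 3/50, 1/6 · 1/4 = 1/24, 1/6 · 4/25 = 2/75; with total 271/600.
So P(r = 3 | data) = (49/600) / (271/600) = 49/271.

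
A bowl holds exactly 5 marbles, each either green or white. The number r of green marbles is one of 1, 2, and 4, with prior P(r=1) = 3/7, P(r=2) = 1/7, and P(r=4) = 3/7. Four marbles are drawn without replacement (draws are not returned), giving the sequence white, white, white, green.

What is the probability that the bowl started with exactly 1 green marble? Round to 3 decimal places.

0.857

Compute the likelihood of the observed sequence for each case: P(data | r = 1) = (4/5)(3/4)(2/3)(1/2) = 1/5; P(data | r = 2) = (3/5)(2/4)(1/3)(2/2) = 1/10; P(data | r = 4) = (1/5)(0/4) = 0.
Weighting by the prior gives 3/7 · 1/5 = 3/35, 1/7 · 1/10 = 1/70, 3/7 · 0 = 0; summing to 1/10.
Therefore the posterior P(r = 1 | data) = (3/35) / (1/10) = 6/7.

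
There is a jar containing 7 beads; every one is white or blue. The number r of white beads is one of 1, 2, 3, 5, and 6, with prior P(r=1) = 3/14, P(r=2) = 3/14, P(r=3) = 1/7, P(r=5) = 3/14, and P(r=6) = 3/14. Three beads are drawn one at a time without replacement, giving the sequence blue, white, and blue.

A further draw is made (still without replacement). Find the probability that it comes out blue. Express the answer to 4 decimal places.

For each hypothesis, P(data | H) works out to: P(data | r = 1) = (6/7)(1/6)(5/5) = 1/7; P(data | r = 2) = (5/7)(2/6)(4/5) = 4/21; P(data | r = 3) = (4/7)(3/6)(3/5) = 6/35; P(data | r = 5) = (2/7)(5/6)(1/5) = 1/21; P(data | r = 6) = (1/7)(6/6)(0/5) = 0.
Weighting by the prior gives 3/14 · 1/7 = 3/98, 3/14 · 4/21 = 2/49, 1/7 · 6/35 = 6/245, 3/14 · 1/21 = 1/98, 3/14 · 0 = 0; summing to 26/245.
Normalising, the posterior is P(r = 1 | data) = 15/52, P(r = 2 | data) = 5/13, P(r = 3 | data) = 3/13, P(r = 5 | data) = 5/52, P(r = 6 | data) = 0.
So P(blue next | data) = Σ P(blue next | H) P(H | data) = (1)(15/52) + (3/4)(5/13) + (1/2)(3/13) + (0)(5/52) = 9/13.

0.6923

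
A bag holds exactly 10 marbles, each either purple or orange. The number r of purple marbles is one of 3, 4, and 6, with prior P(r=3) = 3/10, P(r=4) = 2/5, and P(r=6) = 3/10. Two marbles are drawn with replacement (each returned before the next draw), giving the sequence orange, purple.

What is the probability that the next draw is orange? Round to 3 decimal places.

0.565

Compute the likelihood of the observed sequence for each case: P(data | r = 3) = (7/10)(3/10) = 21/100; P(data | r = 4) = (6/10)(4/10) = 6/25; P(data | r = 6) = (4/10)(6/10) = 6/25.
The prior-weighted likelihoods are 3/10 · 21/100 = 63/1000, 2/5 · 6/25 = 12/125, 3/10 · 6/25 = 9/125; with total 231/1000.
The posterior is then P(r = 3 | data) = 3/11, P(r = 4 | data) = 32/77, P(r = 6 | data) = 24/77.
The predictive probability is P(orange next | data) = (7/10)(3/11) + (3/5)(32/77) + (2/5)(24/77) = 87/154.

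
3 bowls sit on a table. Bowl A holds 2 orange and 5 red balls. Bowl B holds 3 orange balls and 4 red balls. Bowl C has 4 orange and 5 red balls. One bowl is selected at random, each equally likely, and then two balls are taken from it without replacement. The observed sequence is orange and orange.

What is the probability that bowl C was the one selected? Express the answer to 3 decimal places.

0.467

Compute the likelihood of the observed sequence for each case: P(data | bowl A) = (2/7)(1/6) = 1/21; P(data | bowl B) = (3/7)(2/6) = 1/7; P(data | bowl C) = (4/9)(3/8) = 1/6.
The prior-weighted likelihoods are 1/3 · 1/21 = 1/63, 1/3 · 1/7 = 1/21, 1/3 · 1/6 = 1/18; summing to 5/42.
So P(bowl C | data) = (1/18) / (5/42) = 7/15.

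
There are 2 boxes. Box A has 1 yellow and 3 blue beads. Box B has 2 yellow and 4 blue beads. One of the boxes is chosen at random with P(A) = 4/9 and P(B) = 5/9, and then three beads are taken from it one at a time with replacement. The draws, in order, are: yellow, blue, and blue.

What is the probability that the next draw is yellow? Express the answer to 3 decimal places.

Under each hypothesis, the probability of the observed sequence is: P(data | box A) = (1/4)(3/4)(3/4) = 0.14062; P(data | box B) = (2/6)(4/6)(4/6) = 0.14815.
The prior-weighted likelihoods are 4/9 · 0.14062 = 0.0625, 5/9 · 0.14815 = 0.082305; these sum to 0.1448.
Normalising, the posterior is P(box A | data) = 0.43162, P(box B | data) = 0.56838.
Averaging over the posterior, P(yellow next | data) = (1/4)(0.43162) + (1/3)(0.56838) = 0.29737.

0.297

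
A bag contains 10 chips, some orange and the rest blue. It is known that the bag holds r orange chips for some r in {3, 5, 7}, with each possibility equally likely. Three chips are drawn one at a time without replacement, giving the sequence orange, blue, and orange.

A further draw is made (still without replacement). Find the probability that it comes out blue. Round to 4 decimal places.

0.4819

Compute the likelihood of the observed sequence for each case: P(data | r = 3) = (3/10)(7/9)(2/8) = 7/120; P(data | r = 5) = (5/10)(5/9)(4/8) = 5/36; P(data | r = 7) = (7/10)(3/9)(6/8) = 7/40.
Multiplying each by its prior: 1/3 · 7/120 = 7/360, 1/3 · 5/36 = 5/108, 1/3 · 7/40 = 7/120; with total 67/540.
Normalising, the posterior is P(r = 3 | data) = 21/134, P(r = 5 | data) = 25/67, P(r = 7 | data) = 63/134.
Averaging over the posterior, P(blue next | data) = (6/7)(21/134) + (4/7)(25/67) + (2/7)(63/134) = 226/469.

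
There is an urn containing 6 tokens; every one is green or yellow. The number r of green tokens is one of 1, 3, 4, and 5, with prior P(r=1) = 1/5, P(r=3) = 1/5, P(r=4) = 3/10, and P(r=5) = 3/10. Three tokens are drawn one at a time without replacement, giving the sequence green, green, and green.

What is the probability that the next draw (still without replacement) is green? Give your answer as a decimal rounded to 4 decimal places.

For each hypothesis, P(data | H) works out to: P(data | r = 1) = (1/6)(0/5) = 0; P(data | r = 3) = (3/6)(2/5)(1/4) = 1/20; P(data | r = 4) = (4/6)(3/5)(2/4) = 1/5; P(data | r = 5) = (5/6)(4/5)(3/4) = 1/2.
The prior-weighted likelihoods are 1/5 · 0 = 0, 1/5 · 1/20 = 1/100, 3/10 · 1/5 = 3/50, 3/10 · 1/2 = 3/20; these sum to 11/50.
Dividing through by the total gives posterior P(r = 1 | data) = 0, P(r = 3 | data) = 1/22, P(r = 4 | data) = 3/11, P(r = 5 | data) = 15/22.
The predictive probability is P(green next | data) = (0)(1/22) + (1/3)(3/11) + (2/3)(15/22) = 6/11.

0.5455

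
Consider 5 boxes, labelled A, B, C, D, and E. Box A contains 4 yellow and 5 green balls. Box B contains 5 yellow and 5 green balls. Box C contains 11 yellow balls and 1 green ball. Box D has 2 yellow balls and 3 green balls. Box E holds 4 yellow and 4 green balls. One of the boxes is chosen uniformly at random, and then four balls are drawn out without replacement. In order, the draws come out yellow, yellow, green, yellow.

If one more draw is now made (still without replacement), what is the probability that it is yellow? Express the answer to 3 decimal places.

0.523

Compute the likelihood of the observed sequence for each case: P(data | box A) = (4/9)(3/8)(5/7)(2/6) = 0.039683; P(data | box B) = (5/10)(4/9)(5/8)(3/7) = 0.059524; P(data | box C) = (11/12)(10/11)(1/10)(9/9) = 0.083333; P(data | box D) = (2/5)(1/4)(3/3)(0/2) = 0; P(data | box E) = (4/8)(3/7)(4/6)(2/5) = 0.057143.
Multiplying each by its prior: 1/5 · 0.039683 = 0.0079365, 1/5 · 0.059524 = 0.011905, 1/5 · 0.083333 = 0.016667, 1/5 · 0 = 0, 1/5 · 0.057143 = 0.011429; with total 0.047937.
Dividing through by the total gives posterior P(box A | data) = 0.16556, P(box B | data) = 0.24834, P(box C | data) = 0.34768, P(box D | data) = 0, P(box E | data) = 0.23841.
The predictive probability is P(yellow next | data) = (1/5)(0.16556) + (1/3)(0.24834) + (1)(0.34768) + (1/4)(0.23841) = 0.52318.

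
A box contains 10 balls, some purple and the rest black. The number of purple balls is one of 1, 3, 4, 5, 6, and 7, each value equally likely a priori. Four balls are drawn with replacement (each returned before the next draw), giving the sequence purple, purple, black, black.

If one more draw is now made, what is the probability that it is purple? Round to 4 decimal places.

0.4882

Under each hypothesis, the probability of the observed sequence is: P(data | r = 1) = (1/10)(1/10)(9/10)(9/10) = 0.0081; P(data | r = 3) = (3/10)(3/10)(7/10)(7/10) = 0.0441; P(data | r = 4) = (4/10)(4/10)(6/10)(6/10) = 0.0576; P(data | r = 5) = (5/10)(5/10)(5/10)(5/10) = 0.0625; P(data | r = 6) = (6/10)(6/10)(4/10)(4/10) = 0.0576; P(data | r = 7) = (7/10)(7/10)(3/10)(3/10) = 0.0441.
Multiplying each by its prior: 1/6 · 0.0081 = 0.00135, 1/6 · 0.0441 = 0.00735, 1/6 · 0.0576 = 0.0096, 1/6 · 0.0625 = 0.010417, 1/6 · 0.0576 = 0.0096, 1/6 · 0.0441 = 0.00735; summing to 0.045667.
Normalising, the posterior is P(r = 1 | data) = 0.029562, P(r = 3 | data) = 0.16095, P(r = 4 | data) = 0.21022, P(r = 5 | data) = 0.2281, P(r = 6 | data) = 0.21022, P(r = 7 | data) = 0.16095.
Averaging over the posterior, P(purple next | data) = (1/10)(0.029562) + (3/10)(0.16095) + (2/5)(0.21022) + (1/2)(0.2281) + (3/5)(0.21022) + (7/10)(0.16095) = 0.48818.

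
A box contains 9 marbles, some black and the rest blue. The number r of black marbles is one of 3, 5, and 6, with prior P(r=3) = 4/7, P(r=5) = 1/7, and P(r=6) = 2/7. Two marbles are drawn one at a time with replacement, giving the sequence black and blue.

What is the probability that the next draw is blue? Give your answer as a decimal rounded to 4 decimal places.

Compute the likelihood of the observed sequence for each case: P(data | r = 3) = (3/9)(6/9) = 2/9; P(data | r = 5) = (5/9)(4/9) = 20/81; P(data | r = 6) = (6/9)(3/9) = 2/9.
The prior-weighted likelihoods are 4/7 · 2/9 = 8/63, 1/7 · 20/81 = 20/567, 2/7 · 2/9 = 4/63; with total 128/567.
The posterior is then P(r = 3 | data) = 9/16, P(r = 5 | data) = 5/32, P(r = 6 | data) = 9/32.
The predictive probability is P(blue next | data) = (2/3)(9/16) + (4/9)(5/32) + (1/3)(9/32) = 155/288.

0.5382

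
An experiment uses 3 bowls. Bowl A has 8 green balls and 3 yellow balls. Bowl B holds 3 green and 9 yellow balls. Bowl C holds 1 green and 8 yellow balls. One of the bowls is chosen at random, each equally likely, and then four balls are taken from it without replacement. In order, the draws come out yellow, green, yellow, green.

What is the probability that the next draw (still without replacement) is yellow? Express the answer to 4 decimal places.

0.4808

Compute the likelihood of the observed sequence for each case: P(data | bowl A) = (3/11)(8/10)(2/9)(7/8) = 7/165; P(data | bowl B) = (9/12)(3/11)(8/10)(2/9) = 2/55; P(data | bowl C) = (8/9)(1/8)(7/7)(0/6) = 0.
Weighting by the prior gives 1/3 · 7/165 = 7/495, 1/3 · 2/55 = 2/165, 1/3 · 0 = 0; these sum to 13/495.
The posterior is then P(bowl A | data) = 7/13, P(bowl B | data) = 6/13, P(bowl C | data) = 0.
The predictive probability is P(yellow next | data) = (1/7)(7/13) + (7/8)(6/13) = 25/52.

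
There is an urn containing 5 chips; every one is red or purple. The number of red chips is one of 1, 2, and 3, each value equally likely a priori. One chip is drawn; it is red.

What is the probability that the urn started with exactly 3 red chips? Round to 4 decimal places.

0.5000

Under each hypothesis, the probability of this draw is: P(data | r = 1) = (1/5) = 1/5; P(data | r = 2) = (2/5) = 2/5; P(data | r = 3) = (3/5) = 3/5.
The prior-weighted likelihoods are 1/3 · 1/5 = 1/15, 1/3 · 2/5 = 2/15, 1/3 · 3/5 = 1/5; with total 2/5.
By Bayes' rule, P(r = 3 | data) = (1/5) / (2/5) = 1/2.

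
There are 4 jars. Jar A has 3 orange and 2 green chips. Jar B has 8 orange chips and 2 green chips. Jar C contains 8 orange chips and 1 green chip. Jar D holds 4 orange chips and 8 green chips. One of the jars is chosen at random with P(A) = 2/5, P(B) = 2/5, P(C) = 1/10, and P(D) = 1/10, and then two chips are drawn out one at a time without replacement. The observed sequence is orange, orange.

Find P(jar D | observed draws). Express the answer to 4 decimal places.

For each hypothesis, P(data | H) works out to: P(data | jar A) = (3/5)(2/4) = 3/10; P(data | jar B) = (8/10)(7/9) = 28/45; P(data | jar C) = (8/9)(7/8) = 7/9; P(data | jar D) = (4/12)(3/11) = 1/11.
The prior-weighted likelihoods are 2/5 · 3/10 = 3/25, 2/5 · 28/45 = 56/225, 1/10 · 7/9 = 7/90, 1/10 · 1/11 = 1/110; these sum to 376/825.
Therefore the posterior P(jar D | data) = (1/110) / (376/825) = 15/752.

0.0199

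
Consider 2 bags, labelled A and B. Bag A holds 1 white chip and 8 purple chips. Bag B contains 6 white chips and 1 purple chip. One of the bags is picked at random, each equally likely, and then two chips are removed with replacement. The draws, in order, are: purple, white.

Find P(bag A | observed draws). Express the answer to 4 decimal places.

0.4465

The likelihood of the observed sequence under each hypothesis: P(data | bag A) = (8/9)(1/9) = 0.098765; P(data | bag B) = (1/7)(6/7) = 0.12245.
Weighting by the prior gives 1/2 · 0.098765 = 0.049383, 1/2 · 0.12245 = 0.061224; summing to 0.11061.
So P(bag A | data) = (0.049383) / (0.11061) = 0.44647.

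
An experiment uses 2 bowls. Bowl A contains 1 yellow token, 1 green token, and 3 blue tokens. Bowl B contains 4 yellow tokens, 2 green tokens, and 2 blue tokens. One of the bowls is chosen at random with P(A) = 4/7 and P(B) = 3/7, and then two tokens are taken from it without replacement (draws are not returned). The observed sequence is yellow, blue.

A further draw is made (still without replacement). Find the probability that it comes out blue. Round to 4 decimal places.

0.4583

Under each hypothesis, the probability of the observed sequence is: P(data | bowl A) = (1/5)(3/4) = 3/20; P(data | bowl B) = (4/8)(2/7) = 1/7.
The prior-weighted likelihoods are 4/7 · 3/20 = 3/35, 3/7 · 1/7 = 3/49; summing to 36/245.
The posterior is then P(bowl A | data) = 7/12, P(bowl B | data) = 5/12.
Averaging over the posterior, P(blue next | data) = (2/3)(7/12) + (1/6)(5/12) = 11/24.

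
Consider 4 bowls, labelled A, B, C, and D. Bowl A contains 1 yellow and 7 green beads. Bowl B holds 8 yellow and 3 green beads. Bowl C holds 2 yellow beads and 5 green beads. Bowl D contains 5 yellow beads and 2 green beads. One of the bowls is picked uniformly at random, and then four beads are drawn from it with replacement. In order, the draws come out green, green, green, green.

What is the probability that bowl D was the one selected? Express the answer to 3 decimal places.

Under each hypothesis, the probability of the observed sequence is: P(data | bowl A) = (7/8)(7/8)(7/8)(7/8) = 0.58618; P(data | bowl B) = (3/11)(3/11)(3/11)(3/11) = 0.0055324; P(data | bowl C) = (5/7)(5/7)(5/7)(5/7) = 0.26031; P(data | bowl D) = (2/7)(2/7)(2/7)(2/7) = 0.0066639.
Weighting by the prior gives 1/4 · 0.58618 = 0.14655, 1/4 · 0.0055324 = 0.0013831, 1/4 · 0.26031 = 0.065077, 1/4 · 0.0066639 = 0.001666; summing to 0.21467.
Hence P(bowl D | data) = (0.001666) / (0.21467) = 0.0077606.

0.008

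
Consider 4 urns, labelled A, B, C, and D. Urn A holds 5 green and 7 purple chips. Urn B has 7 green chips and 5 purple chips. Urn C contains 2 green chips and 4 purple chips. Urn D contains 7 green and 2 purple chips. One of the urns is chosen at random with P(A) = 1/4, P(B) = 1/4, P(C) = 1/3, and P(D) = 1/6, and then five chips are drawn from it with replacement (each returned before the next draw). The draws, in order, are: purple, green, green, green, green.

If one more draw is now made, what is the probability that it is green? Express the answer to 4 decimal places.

For each hypothesis, P(data | H) works out to: P(data | urn A) = (7/12)(5/12)(5/12)(5/12)(5/12) = 0.017582; P(data | urn B) = (5/12)(7/12)(7/12)(7/12)(7/12) = 0.048245; P(data | urn C) = (4/6)(2/6)(2/6)(2/6)(2/6) = 0.0082305; P(data | urn D) = (2/9)(7/9)(7/9)(7/9)(7/9) = 0.081322.
Multiplying each by its prior: 1/4 · 0.017582 = 0.0043955, 1/4 · 0.048245 = 0.012061, 1/3 · 0.0082305 = 0.0027435, 1/6 · 0.081322 = 0.013554; these sum to 0.032754.
Dividing through by the total gives posterior P(urn A | data) = 0.1342, P(urn B | data) = 0.36824, P(urn C | data) = 0.08376, P(urn D | data) = 0.4138.
So P(green next | data) = Σ P(green next | H) P(H | data) = (5/12)(0.1342) + (7/12)(0.36824) + (1/3)(0.08376) + (7/9)(0.4138) = 0.62049.

0.6205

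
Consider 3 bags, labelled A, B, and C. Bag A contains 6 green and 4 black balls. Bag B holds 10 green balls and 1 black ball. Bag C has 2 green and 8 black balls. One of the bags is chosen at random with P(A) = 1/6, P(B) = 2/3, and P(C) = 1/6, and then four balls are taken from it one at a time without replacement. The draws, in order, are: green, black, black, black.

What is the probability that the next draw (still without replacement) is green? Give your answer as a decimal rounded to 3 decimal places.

0.284

For each hypothesis, P(data | H) works out to: P(data | bag A) = (6/10)(4/9)(3/8)(2/7) = 1/35; P(data | bag B) = (10/11)(1/10)(0/9) = 0; P(data | bag C) = (2/10)(8/9)(7/8)(6/7) = 2/15.
The prior-weighted likelihoods are 1/6 · 1/35 = 1/210, 2/3 · 0 = 0, 1/6 · 2/15 = 1/45; these sum to 17/630.
Normalising, the posterior is P(bag A | data) = 3/17, P(bag B | data) = 0, P(bag C | data) = 14/17.
Averaging over the posterior, P(green next | data) = (5/6)(3/17) + (1/6)(14/17) = 29/102.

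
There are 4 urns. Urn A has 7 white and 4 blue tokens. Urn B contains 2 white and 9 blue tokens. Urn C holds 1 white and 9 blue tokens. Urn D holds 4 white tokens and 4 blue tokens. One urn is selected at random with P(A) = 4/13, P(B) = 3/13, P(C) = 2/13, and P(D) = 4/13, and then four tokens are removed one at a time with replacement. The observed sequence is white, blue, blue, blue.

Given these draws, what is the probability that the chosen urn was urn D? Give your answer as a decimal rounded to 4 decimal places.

For each hypothesis, P(data | H) works out to: P(data | urn A) = (7/11)(4/11)(4/11)(4/11) = 0.030599; P(data | urn B) = (2/11)(9/11)(9/11)(9/11) = 0.099583; P(data | urn C) = (1/10)(9/10)(9/10)(9/10) = 0.0729; P(data | urn D) = (4/8)(4/8)(4/8)(4/8) = 0.0625.
Weighting by the prior gives 4/13 · 0.030599 = 0.0094151, 3/13 · 0.099583 = 0.022981, 2/13 · 0.0729 = 0.011215, 4/13 · 0.0625 = 0.019231; summing to 0.062842.
Hence P(urn D | data) = (0.019231) / (0.062842) = 0.30602.

0.3060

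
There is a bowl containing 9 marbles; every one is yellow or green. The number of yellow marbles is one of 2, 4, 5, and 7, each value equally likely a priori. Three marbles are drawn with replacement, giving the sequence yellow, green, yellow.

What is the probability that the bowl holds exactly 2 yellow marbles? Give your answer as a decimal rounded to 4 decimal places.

0.0915

For each hypothesis, P(data | H) works out to: P(data | r = 2) = (2/9)(7/9)(2/9) = 0.038409; P(data | r = 4) = (4/9)(5/9)(4/9) = 0.10974; P(data | r = 5) = (5/9)(4/9)(5/9) = 0.13717; P(data | r = 7) = (7/9)(2/9)(7/9) = 0.13443.
The prior-weighted likelihoods are 1/4 · 0.038409 = 0.0096022, 1/4 · 0.10974 = 0.027435, 1/4 · 0.13717 = 0.034294, 1/4 · 0.13443 = 0.033608; these sum to 0.10494.
Hence P(r = 2 | data) = (0.0096022) / (0.10494) = 0.091503.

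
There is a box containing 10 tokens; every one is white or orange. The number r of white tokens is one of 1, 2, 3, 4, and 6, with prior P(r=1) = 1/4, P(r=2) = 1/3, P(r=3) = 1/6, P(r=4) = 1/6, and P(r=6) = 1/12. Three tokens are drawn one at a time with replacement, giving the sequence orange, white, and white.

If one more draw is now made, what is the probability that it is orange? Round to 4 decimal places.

Under each hypothesis, the probability of the observed sequence is: P(data | r = 1) = (9/10)(1/10)(1/10) = 0.009; P(data | r = 2) = (8/10)(2/10)(2/10) = 0.032; P(data | r = 3) = (7/10)(3/10)(3/10) = 0.063; P(data | r = 4) = (6/10)(4/10)(4/10) = 0.096; P(data | r = 6) = (4/10)(6/10)(6/10) = 0.144.
Weighting by the prior gives 1/4 · 0.009 = 0.00225, 1/3 · 0.032 = 0.010667, 1/6 · 0.063 = 0.0105, 1/6 · 0.096 = 0.016, 1/12 · 0.144 = 0.012; summing to 0.051417.
The posterior is then P(r = 1 | data) = 0.04376, P(r = 2 | data) = 0.20746, P(r = 3 | data) = 0.20421, P(r = 4 | data) = 0.31118, P(r = 6 | data) = 0.23339.
Averaging over the posterior, P(orange next | data) = (9/10)(0.04376) + (4/5)(0.20746) + (7/10)(0.20421) + (3/5)(0.31118) + (2/5)(0.23339) = 0.62836.

0.6284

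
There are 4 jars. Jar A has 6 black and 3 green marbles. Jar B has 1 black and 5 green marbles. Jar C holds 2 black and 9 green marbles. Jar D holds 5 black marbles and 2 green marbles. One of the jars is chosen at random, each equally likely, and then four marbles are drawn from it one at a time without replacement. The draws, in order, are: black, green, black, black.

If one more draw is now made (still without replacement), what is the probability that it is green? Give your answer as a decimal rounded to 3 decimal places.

0.364

Under each hypothesis, the probability of the observed sequence is: P(data | jar A) = (6/9)(3/8)(5/7)(4/6) = 5/42; P(data | jar B) = (1/6)(5/5)(0/4) = 0; P(data | jar C) = (2/11)(9/10)(1/9)(0/8) = 0; P(data | jar D) = (5/7)(2/6)(4/5)(3/4) = 1/7.
The prior-weighted likelihoods are 1/4 · 5/42 = 5/168, 1/4 · 0 = 0, 1/4 · 0 = 0, 1/4 · 1/7 = 1/28; with total 11/168.
The posterior is then P(jar A | data) = 5/11, P(jar B | data) = 0, P(jar C | data) = 0, P(jar D | data) = 6/11.
So P(green next | data) = Σ P(green next | H) P(H | data) = (2/5)(5/11) + (1/3)(6/11) = 4/11.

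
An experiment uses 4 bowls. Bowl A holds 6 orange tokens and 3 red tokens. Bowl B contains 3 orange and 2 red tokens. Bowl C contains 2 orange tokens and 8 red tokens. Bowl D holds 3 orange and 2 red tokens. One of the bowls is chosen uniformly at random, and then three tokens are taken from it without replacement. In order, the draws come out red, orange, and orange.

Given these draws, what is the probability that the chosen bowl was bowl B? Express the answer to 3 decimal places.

0.333

Under each hypothesis, the probability of the observed sequence is: P(data | bowl A) = (3/9)(6/8)(5/7) = 0.17857; P(data | bowl B) = (2/5)(3/4)(2/3) = 0.2; P(data | bowl C) = (8/10)(2/9)(1/8) = 0.022222; P(data | bowl D) = (2/5)(3/4)(2/3) = 0.2.
The prior-weighted likelihoods are 1/4 · 0.17857 = 0.044643, 1/4 · 0.2 = 0.05, 1/4 · 0.022222 = 0.0055556, 1/4 · 0.2 = 0.05; with total 0.1502.
By Bayes' rule, P(bowl B | data) = (0.05) / (0.1502) = 0.33289.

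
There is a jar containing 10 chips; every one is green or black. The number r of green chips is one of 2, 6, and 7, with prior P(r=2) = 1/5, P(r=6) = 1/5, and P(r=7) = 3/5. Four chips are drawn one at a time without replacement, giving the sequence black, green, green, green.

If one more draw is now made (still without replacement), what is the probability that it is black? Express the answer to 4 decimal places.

The likelihood of the observed sequence under each hypothesis: P(data | r = 2) = (8/10)(2/9)(1/8)(0/7) = 0; P(data | r = 6) = (4/10)(6/9)(5/8)(4/7) = 2/21; P(data | r = 7) = (3/10)(7/9)(6/8)(5/7) = 1/8.
Weighting by the prior gives 1/5 · 0 = 0, 1/5 · 2/21 = 2/105, 3/5 · 1/8 = 3/40; summing to 79/840.
Normalising, the posterior is P(r = 2 | data) = 0, P(r = 6 | data) = 16/79, P(r = 7 | data) = 63/79.
So P(black next | data) = Σ P(black next | H) P(H | data) = (1/2)(16/79) + (1/3)(63/79) = 29/79.

0.3671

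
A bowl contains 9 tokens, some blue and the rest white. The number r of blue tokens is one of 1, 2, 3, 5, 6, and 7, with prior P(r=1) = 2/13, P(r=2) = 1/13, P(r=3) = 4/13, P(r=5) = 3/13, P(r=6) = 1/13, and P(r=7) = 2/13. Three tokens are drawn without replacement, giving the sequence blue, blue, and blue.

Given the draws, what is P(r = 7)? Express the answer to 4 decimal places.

Compute the likelihood of the observed sequence for each case: P(data | r = 1) = (1/9)(0/8) = 0; P(data | r = 2) = (2/9)(1/8)(0/7) = 0; P(data | r = 3) = (3/9)(2/8)(1/7) = 1/84; P(data | r = 5) = (5/9)(4/8)(3/7) = 5/42; P(data | r = 6) = (6/9)(5/8)(4/7) = 5/21; P(data | r = 7) = (7/9)(6/8)(5/7) = 5/12.
Weighting by the prior gives 2/13 · 0 = 0, 1/13 · 0 = 0, 4/13 · 1/84 = 1/273, 3/13 · 5/42 = 5/182, 1/13 · 5/21 = 5/273, 2/13 · 5/12 = 5/78; summing to 31/273.
By Bayes' rule, P(r = 7 | data) = (5/78) / (31/273) = 35/62.

0.5645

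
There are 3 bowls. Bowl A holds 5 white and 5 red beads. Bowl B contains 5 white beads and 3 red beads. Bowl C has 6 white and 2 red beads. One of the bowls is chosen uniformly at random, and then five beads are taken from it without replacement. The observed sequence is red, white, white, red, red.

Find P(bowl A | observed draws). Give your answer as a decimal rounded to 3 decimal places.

0.690

For each hypothesis, P(data | H) works out to: P(data | bowl A) = (5/10)(5/9)(4/8)(4/7)(3/6) = 0.039683; P(data | bowl B) = (3/8)(5/7)(4/6)(2/5)(1/4) = 0.017857; P(data | bowl C) = (2/8)(6/7)(5/6)(1/5)(0/4) = 0.
Weighting by the prior gives 1/3 · 0.039683 = 0.013228, 1/3 · 0.017857 = 0.0059524, 1/3 · 0 = 0; these sum to 0.01918.
So P(bowl A | data) = (0.013228) / (0.01918) = 0.68966.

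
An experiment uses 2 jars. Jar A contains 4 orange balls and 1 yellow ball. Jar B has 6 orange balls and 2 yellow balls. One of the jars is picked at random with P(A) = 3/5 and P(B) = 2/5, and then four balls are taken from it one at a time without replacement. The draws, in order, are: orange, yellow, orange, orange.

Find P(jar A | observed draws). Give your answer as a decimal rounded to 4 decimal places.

0.6774

Compute the likelihood of the observed sequence for each case: P(data | jar A) = (4/5)(1/4)(3/3)(2/2) = 1/5; P(data | jar B) = (6/8)(2/7)(5/6)(4/5) = 1/7.
Weighting by the prior gives 3/5 · 1/5 = 3/25, 2/5 · 1/7 = 2/35; summing to 31/175.
So P(jar A | data) = (3/25) / (31/175) = 21/31.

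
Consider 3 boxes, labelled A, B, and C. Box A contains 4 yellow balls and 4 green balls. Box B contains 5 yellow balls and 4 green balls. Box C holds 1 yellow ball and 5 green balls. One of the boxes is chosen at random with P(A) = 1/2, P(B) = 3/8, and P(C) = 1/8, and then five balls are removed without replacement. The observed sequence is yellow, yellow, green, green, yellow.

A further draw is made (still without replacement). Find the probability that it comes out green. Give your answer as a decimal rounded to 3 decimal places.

0.591

Compute the likelihood of the observed sequence for each case: P(data | box A) = (4/8)(3/7)(4/6)(3/5)(2/4) = 3/70; P(data | box B) = (5/9)(4/8)(4/7)(3/6)(3/5) = 1/21; P(data | box C) = (1/6)(0/5) = 0.
Multiplying each by its prior: 1/2 · 3/70 = 3/140, 3/8 · 1/21 = 1/56, 1/8 · 0 = 0; these sum to 11/280.
Dividing through by the total gives posterior P(box A | data) = 6/11, P(box B | data) = 5/11, P(box C | data) = 0.
Averaging over the posterior, P(green next | data) = (2/3)(6/11) + (1/2)(5/11) = 13/22.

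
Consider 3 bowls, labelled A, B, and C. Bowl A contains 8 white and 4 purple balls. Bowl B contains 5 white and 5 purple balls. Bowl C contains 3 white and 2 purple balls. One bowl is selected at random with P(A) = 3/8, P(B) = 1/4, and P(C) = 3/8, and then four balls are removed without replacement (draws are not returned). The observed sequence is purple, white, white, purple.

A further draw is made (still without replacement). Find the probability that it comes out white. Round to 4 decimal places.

0.8062

The likelihood of the observed sequence under each hypothesis: P(data | bowl A) = (4/12)(8/11)(7/10)(3/9) = 0.056566; P(data | bowl B) = (5/10)(5/9)(4/8)(4/7) = 0.079365; P(data | bowl C) = (2/5)(3/4)(2/3)(1/2) = 0.1.
Weighting by the prior gives 3/8 · 0.056566 = 0.021212, 1/4 · 0.079365 = 0.019841, 3/8 · 0.1 = 0.0375; summing to 0.078553.
Dividing through by the total gives posterior P(bowl A | data) = 0.27003, P(bowl B | data) = 0.25258, P(bowl C | data) = 0.47738.
The predictive probability is P(white next | data) = (3/4)(0.27003) + (1/2)(0.25258) + (1)(0.47738) = 0.8062.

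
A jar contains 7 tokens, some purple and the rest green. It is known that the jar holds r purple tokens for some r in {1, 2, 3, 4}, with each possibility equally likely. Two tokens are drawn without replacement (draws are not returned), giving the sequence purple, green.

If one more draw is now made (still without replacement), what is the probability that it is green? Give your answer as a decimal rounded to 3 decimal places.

For each hypothesis, P(data | H) works out to: P(data | r = 1) = (1/7)(6/6) = 1/7; P(data | r = 2) = (2/7)(5/6) = 5/21; P(data | r = 3) = (3/7)(4/6) = 2/7; P(data | r = 4) = (4/7)(3/6) = 2/7.
Weighting by the prior gives 1/4 · 1/7 = 1/28, 1/4 · 5/21 = 5/84, 1/4 · 2/7 = 1/14, 1/4 · 2/7 = 1/14; summing to 5/21.
Dividing through by the total gives posterior P(r = 1 | data) = 3/20, P(r = 2 | data) = 1/4, P(r = 3 | data) = 3/10, P(r = 4 | data) = 3/10.
The predictive probability is P(green next | data) = (1)(3/20) + (4/5)(1/4) + (3/5)(3/10) + (2/5)(3/10) = 13/20.

0.650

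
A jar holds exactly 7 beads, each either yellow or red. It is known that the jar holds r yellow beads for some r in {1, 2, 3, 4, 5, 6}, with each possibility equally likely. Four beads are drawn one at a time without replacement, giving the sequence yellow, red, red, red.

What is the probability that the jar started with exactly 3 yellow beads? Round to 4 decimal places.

For each hypothesis, P(data | H) works out to: P(data | r = 1) = (1/7)(6/6)(5/5)(4/4) = 1/7; P(data | r = 2) = (2/7)(5/6)(4/5)(3/4) = 1/7; P(data | r = 3) = (3/7)(4/6)(3/5)(2/4) = 3/35; P(data | r = 4) = (4/7)(3/6)(2/5)(1/4) = 1/35; P(data | r = 5) = (5/7)(2/6)(1/5)(0/4) = 0; P(data | r = 6) = (6/7)(1/6)(0/5) = 0.
Multiplying each by its prior: 1/6 · 1/7 = 1/42, 1/6 · 1/7 = 1/42, 1/6 · 3/35 = 1/70, 1/6 · 1/35 = 1/210, 1/6 · 0 = 0, 1/6 · 0 = 0; with total 1/15.
By Bayes' rule, P(r = 3 | data) = (1/70) / (1/15) = 3/14.

0.2143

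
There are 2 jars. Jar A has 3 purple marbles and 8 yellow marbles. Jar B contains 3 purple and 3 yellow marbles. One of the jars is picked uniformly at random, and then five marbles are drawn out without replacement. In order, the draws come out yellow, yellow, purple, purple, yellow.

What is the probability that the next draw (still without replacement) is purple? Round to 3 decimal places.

0.649

Under each hypothesis, the probability of the observed sequence is: P(data | jar A) = (8/11)(7/10)(3/9)(2/8)(6/7) = 2/55; P(data | jar B) = (3/6)(2/5)(3/4)(2/3)(1/2) = 1/20.
The prior-weighted likelihoods are 1/2 · 2/55 = 1/55, 1/2 · 1/20 = 1/40; summing to 19/440.
Dividing through by the total gives posterior P(jar A | data) = 8/19, P(jar B | data) = 11/19.
So P(purple next | data) = Σ P(purple next | H) P(H | data) = (1/6)(8/19) + (1)(11/19) = 37/57.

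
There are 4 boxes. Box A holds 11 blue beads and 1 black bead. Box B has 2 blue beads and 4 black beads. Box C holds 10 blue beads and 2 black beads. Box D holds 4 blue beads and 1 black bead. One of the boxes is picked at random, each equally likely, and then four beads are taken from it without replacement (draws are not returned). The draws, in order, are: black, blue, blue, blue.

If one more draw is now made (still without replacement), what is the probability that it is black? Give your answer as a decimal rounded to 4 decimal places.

0.0375

For each hypothesis, P(data | H) works out to: P(data | box A) = (1/12)(11/11)(10/10)(9/9) = 1/12; P(data | box B) = (4/6)(2/5)(1/4)(0/3) = 0; P(data | box C) = (2/12)(10/11)(9/10)(8/9) = 4/33; P(data | box D) = (1/5)(4/4)(3/3)(2/2) = 1/5.
Multiplying each by its prior: 1/4 · 1/12 = 1/48, 1/4 · 0 = 0, 1/4 · 4/33 = 1/33, 1/4 · 1/5 = 1/20; with total 89/880.
Dividing through by the total gives posterior P(box A | data) = 55/267, P(box B | data) = 0, P(box C | data) = 80/267, P(box D | data) = 44/89.
Averaging over the posterior, P(black next | data) = (0)(55/267) + (1/8)(80/267) + (0)(44/89) = 10/267.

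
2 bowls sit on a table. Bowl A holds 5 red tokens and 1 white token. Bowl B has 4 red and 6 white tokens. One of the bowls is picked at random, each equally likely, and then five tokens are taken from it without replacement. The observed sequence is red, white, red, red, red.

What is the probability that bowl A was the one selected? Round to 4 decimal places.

Under each hypothesis, the probability of the observed sequence is: P(data | bowl A) = (5/6)(1/5)(4/4)(3/3)(2/2) = 1/6; P(data | bowl B) = (4/10)(6/9)(3/8)(2/7)(1/6) = 1/210.
Weighting by the prior gives 1/2 · 1/6 = 1/12, 1/2 · 1/210 = 1/420; with total 3/35.
By Bayes' rule, P(bowl A | data) = (1/12) / (3/35) = 35/36.

0.9722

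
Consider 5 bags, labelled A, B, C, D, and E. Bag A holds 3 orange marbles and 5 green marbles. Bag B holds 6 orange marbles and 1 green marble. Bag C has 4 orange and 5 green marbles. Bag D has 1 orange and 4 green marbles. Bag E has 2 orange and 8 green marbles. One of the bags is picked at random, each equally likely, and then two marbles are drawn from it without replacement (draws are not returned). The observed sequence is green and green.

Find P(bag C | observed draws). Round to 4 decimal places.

For each hypothesis, P(data | H) works out to: P(data | bag A) = (5/8)(4/7) = 5/14; P(data | bag B) = (1/7)(0/6) = 0; P(data | bag C) = (5/9)(4/8) = 5/18; P(data | bag D) = (4/5)(3/4) = 3/5; P(data | bag E) = (8/10)(7/9) = 28/45.
The prior-weighted likelihoods are 1/5 · 5/14 = 1/14, 1/5 · 0 = 0, 1/5 · 5/18 = 1/18, 1/5 · 3/5 = 3/25, 1/5 · 28/45 = 28/225; summing to 13/35.
Hence P(bag C | data) = (1/18) / (13/35) = 35/234.

0.1496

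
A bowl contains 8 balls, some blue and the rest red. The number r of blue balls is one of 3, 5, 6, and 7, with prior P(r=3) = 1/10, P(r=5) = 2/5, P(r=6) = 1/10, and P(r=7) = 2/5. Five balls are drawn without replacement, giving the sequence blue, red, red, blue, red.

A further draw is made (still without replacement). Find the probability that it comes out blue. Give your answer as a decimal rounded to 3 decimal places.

Compute the likelihood of the observed sequence for each case: P(data | r = 3) = (3/8)(5/7)(4/6)(2/5)(3/4) = 3/56; P(data | r = 5) = (5/8)(3/7)(2/6)(4/5)(1/4) = 1/56; P(data | r = 6) = (6/8)(2/7)(1/6)(5/5)(0/4) = 0; P(data | r = 7) = (7/8)(1/7)(0/6) = 0.
The prior-weighted likelihoods are 1/10 · 3/56 = 3/560, 2/5 · 1/56 = 1/140, 1/10 · 0 = 0, 2/5 · 0 = 0; summing to 1/80.
Dividing through by the total gives posterior P(r = 3 | data) = 3/7, P(r = 5 | data) = 4/7, P(r = 6 | data) = 0, P(r = 7 | data) = 0.
So P(blue next | data) = Σ P(blue next | H) P(H | data) = (1/3)(3/7) + (1)(4/7) = 5/7.

0.714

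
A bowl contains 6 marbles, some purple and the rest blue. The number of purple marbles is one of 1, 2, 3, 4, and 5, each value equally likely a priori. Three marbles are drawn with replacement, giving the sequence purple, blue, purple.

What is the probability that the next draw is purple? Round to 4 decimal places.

0.5889

Under each hypothesis, the probability of the observed sequence is: P(data | r = 1) = (1/6)(5/6)(1/6) = 5/216; P(data | r = 2) = (2/6)(4/6)(2/6) = 2/27; P(data | r = 3) = (3/6)(3/6)(3/6) = 1/8; P(data | r = 4) = (4/6)(2/6)(4/6) = 4/27; P(data | r = 5) = (5/6)(1/6)(5/6) = 25/216.
Multiplying each by its prior: 1/5 · 5/216 = 1/216, 1/5 · 2/27 = 2/135, 1/5 · 1/8 = 1/40, 1/5 · 4/27 = 4/135, 1/5 · 25/216 = 5/216; these sum to 7/72.
Dividing through by the total gives posterior P(r = 1 | data) = 1/21, P(r = 2 | data) = 16/105, P(r = 3 | data) = 9/35, P(r = 4 | data) = 32/105, P(r = 5 | data) = 5/21.
Averaging over the posterior, P(purple next | data) = (1/6)(1/21) + (1/3)(16/105) + (1/2)(9/35) + (2/3)(32/105) + (5/6)(5/21) = 53/90.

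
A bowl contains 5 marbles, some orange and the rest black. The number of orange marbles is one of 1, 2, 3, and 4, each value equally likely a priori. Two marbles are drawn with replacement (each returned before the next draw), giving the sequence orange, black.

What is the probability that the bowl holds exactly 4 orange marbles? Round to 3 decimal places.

Under each hypothesis, the probability of the observed sequence is: P(data | r = 1) = (1/5)(4/5) = 4/25; P(data | r = 2) = (2/5)(3/5) = 6/25; P(data | r = 3) = (3/5)(2/5) = 6/25; P(data | r = 4) = (4/5)(1/5) = 4/25.
Multiplying each by its prior: 1/4 · 4/25 = 1/25, 1/4 · 6/25 = 3/50, 1/4 · 6/25 = 3/50, 1/4 · 4/25 = 1/25; these sum to 1/5.
Therefore the posterior P(r = 4 | data) = (1/25) / (1/5) = 1/5.

0.200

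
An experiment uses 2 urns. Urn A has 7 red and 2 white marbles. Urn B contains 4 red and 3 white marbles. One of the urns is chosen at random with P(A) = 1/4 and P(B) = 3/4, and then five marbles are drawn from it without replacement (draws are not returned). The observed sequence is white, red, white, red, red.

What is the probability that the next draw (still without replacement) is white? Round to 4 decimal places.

0.4303

Under each hypothesis, the probability of the observed sequence is: P(data | urn A) = (2/9)(7/8)(1/7)(6/6)(5/5) = 0.027778; P(data | urn B) = (3/7)(4/6)(2/5)(3/4)(2/3) = 0.057143.
Multiplying each by its prior: 1/4 · 0.027778 = 0.0069444, 3/4 · 0.057143 = 0.042857; these sum to 0.049802.
The posterior is then P(urn A | data) = 0.13944, P(urn B | data) = 0.86056.
The predictive probability is P(white next | data) = (0)(0.13944) + (1/2)(0.86056) = 0.43028.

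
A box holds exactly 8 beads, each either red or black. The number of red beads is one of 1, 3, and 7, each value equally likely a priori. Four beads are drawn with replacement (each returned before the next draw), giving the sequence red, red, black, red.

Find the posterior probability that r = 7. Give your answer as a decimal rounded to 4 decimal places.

0.7072

Under each hypothesis, the probability of the observed sequence is: P(data | r = 1) = (1/8)(1/8)(7/8)(1/8) = 0.001709; P(data | r = 3) = (3/8)(3/8)(5/8)(3/8) = 0.032959; P(data | r = 7) = (7/8)(7/8)(1/8)(7/8) = 0.08374.
Weighting by the prior gives 1/3 · 0.001709 = 0.00056966, 1/3 · 0.032959 = 0.010986, 1/3 · 0.08374 = 0.027913; summing to 0.039469.
So P(r = 7 | data) = (0.027913) / (0.039469) = 0.70722.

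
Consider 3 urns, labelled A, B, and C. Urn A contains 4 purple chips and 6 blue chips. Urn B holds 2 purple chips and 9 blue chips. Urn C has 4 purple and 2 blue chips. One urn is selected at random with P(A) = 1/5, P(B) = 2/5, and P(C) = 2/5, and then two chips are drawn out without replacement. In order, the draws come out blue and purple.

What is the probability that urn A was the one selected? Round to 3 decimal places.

For each hypothesis, P(data | H) works out to: P(data | urn A) = (6/10)(4/9) = 4/15; P(data | urn B) = (9/11)(2/10) = 9/55; P(data | urn C) = (2/6)(4/5) = 4/15.
Weighting by the prior gives 1/5 · 4/15 = 4/75, 2/5 · 9/55 = 18/275, 2/5 · 4/15 = 8/75; with total 62/275.
Hence P(urn A | data) = (4/75) / (62/275) = 22/93.

0.237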